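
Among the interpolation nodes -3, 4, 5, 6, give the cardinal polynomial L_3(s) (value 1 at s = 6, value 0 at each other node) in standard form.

L_3(s) = (1/18)s^3 - (1/3)s^2 - (7/18)s + 10/3

L_3(s) = (s + 3)(s - 4)(s - 5) / [(9)·(2)·(1)]
       = (s^3 - 6s^2 - 7s + 60) / (18)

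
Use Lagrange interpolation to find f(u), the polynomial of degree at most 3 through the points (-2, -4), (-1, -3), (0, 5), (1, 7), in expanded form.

f(u) = -(13/6)u^3 - 3u^2 + (43/6)u + 5

L_0(u) = (u + 1)u(u - 1) / [-6] = -(1/6)u^3 + (1/6)u
L_1(u) = (u + 2)u(u - 1) / [2] = (1/2)u^3 + (1/2)u^2 - u
L_2(u) = (u + 2)(u + 1)(u - 1) / [-2] = -(1/2)u^3 - u^2 + (1/2)u + 1
L_3(u) = (u + 2)(u + 1)u / [6] = (1/6)u^3 + (1/2)u^2 + (1/3)u
f(u) = (-4)·L_0 + (-3)·L_1 + 5·L_2 + 7·L_3
  (-4)·L_0(u) = (2/3)u^3 - (2/3)u
  (-3)·L_1(u) = -(3/2)u^3 - (3/2)u^2 + 3u
  5·L_2(u) = -(5/2)u^3 - 5u^2 + (5/2)u + 5
  7·L_3(u) = (7/6)u^3 + (7/2)u^2 + (7/3)u
Adding term by term: -(13/6)u^3 - 3u^2 + (43/6)u + 5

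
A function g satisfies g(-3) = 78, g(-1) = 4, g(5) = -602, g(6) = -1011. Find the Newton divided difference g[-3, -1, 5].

g[-3,-1] = (4 - 78) / (-1 - (-3)) = -37
g[-1,5] = (-602 - 4) / (5 - (-1)) = -101
g[-3,-1,5] = (-101 - (-37)) / (5 - (-3)) = -8

-8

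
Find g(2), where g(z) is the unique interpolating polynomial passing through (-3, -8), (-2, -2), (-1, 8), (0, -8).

Evaluate each Lagrange basis at z = 2:
L_0(2) = (4)·(3)·(2)/[(-1)·(-2)·(-3)] = -4
L_1(2) = (5)·(3)·(2)/[(1)·(-1)·(-2)] = 15
L_2(2) = (5)·(4)·(2)/[(2)·(1)·(-1)] = -20
L_3(2) = (5)·(4)·(3)/[(3)·(2)·(1)] = 10
Sum: (-8)·(-4) + (-2)·(15) + 8·(-20) + (-8)·(10) = -238

-238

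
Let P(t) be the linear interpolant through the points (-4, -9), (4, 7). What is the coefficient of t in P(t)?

Build the Lagrange basis polynomials:
L_0(t) = (t - 4) / [-8] = -(1/8)t + 1/2
L_1(t) = (t + 4) / [8] = (1/8)t + 1/2
P(t) = (-9)·L_0 + 7·L_1
Only the coefficient of t is needed; take it from each L_i and combine:
(-9)·(-1/8) + 7·(1/8) = 2

2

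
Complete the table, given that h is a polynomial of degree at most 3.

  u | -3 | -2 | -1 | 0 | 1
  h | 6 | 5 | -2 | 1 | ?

30

The 4 known values determine h uniquely (degree ≤ 3).
L_0(1) = (3)·(2)·(1)/[(-1)·(-2)·(-3)] = -1
L_1(1) = (4)·(2)·(1)/[(1)·(-1)·(-2)] = 4
L_2(1) = (4)·(3)·(1)/[(2)·(1)·(-1)] = -6
L_3(1) = (4)·(3)·(2)/[(3)·(2)·(1)] = 4
Sum: 6·(-1) + 5·(4) + (-2)·(-6) + 1·(4) = 30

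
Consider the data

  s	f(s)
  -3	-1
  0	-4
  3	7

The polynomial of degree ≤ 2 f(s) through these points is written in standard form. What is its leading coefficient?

7/9

Build the Lagrange basis polynomials:
L_0(s) = s(s - 3) / [18] = (1/18)s^2 - (1/6)s
L_1(s) = (s + 3)(s - 3) / [-9] = -(1/9)s^2 + 1
L_2(s) = (s + 3)s / [18] = (1/18)s^2 + (1/6)s
f(s) = (-1)·L_0 + (-4)·L_1 + 7·L_2
Only the coefficient of s^2 is needed; take it from each L_i and combine:
(-1)·(1/18) + (-4)·(-1/9) + 7·(1/18) = 7/9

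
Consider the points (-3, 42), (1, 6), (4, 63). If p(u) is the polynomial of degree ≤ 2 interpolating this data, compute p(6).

141

Evaluate each Lagrange basis at u = 6:
L_0(6) = (5)·(2)/[(-4)·(-7)] = 5/14
L_1(6) = (9)·(2)/[(4)·(-3)] = -3/2
L_2(6) = (9)·(5)/[(7)·(3)] = 15/7
Sum: 42·(5/14) + 6·(-3/2) + 63·(15/7) = 141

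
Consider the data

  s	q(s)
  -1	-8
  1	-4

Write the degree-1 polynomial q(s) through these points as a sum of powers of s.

q(s) = 2s - 6

L_0(s) = (s - 1) / [-2] = -(1/2)s + 1/2
L_1(s) = (s + 1) / [2] = (1/2)s + 1/2
q(s) = (-8)·L_0 + (-4)·L_1
  (-8)·L_0(s) = 4s - 4
  (-4)·L_1(s) = -2s - 2
Adding term by term: 2s - 6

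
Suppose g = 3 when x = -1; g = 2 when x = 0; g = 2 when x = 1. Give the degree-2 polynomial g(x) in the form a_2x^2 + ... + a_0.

Build the Lagrange basis polynomials:
L_0(x) = x(x - 1) / [2] = (1/2)x^2 - (1/2)x
L_1(x) = (x + 1)(x - 1) / [-1] = -x^2 + 1
L_2(x) = (x + 1)x / [2] = (1/2)x^2 + (1/2)x
g(x) = 3·L_0 + 2·L_1 + 2·L_2
  3·L_0(x) = (3/2)x^2 - (3/2)x
  2·L_1(x) = -2x^2 + 2
  2·L_2(x) = x^2 + x
Adding term by term: (1/2)x^2 - (1/2)x + 2

g(x) = (1/2)x^2 - (1/2)x + 2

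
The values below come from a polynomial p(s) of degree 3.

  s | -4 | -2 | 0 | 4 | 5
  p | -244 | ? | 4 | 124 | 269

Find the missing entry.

-32

The 4 known values determine p uniquely (degree ≤ 3).
L_0(-2) = (-2)·(-6)·(-7)/[(-4)·(-8)·(-9)] = 7/24
L_1(-2) = (2)·(-6)·(-7)/[(4)·(-4)·(-5)] = 21/20
L_2(-2) = (2)·(-2)·(-7)/[(8)·(4)·(-1)] = -7/8
L_3(-2) = (2)·(-2)·(-6)/[(9)·(5)·(1)] = 8/15
Sum: (-244)·(7/24) + 4·(21/20) + 124·(-7/8) + 269·(8/15) = -32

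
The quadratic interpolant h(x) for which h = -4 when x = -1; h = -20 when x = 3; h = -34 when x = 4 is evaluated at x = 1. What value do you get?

L_0(1) = (-2)·(-3)/[(-4)·(-5)] = 3/10
L_1(1) = (2)·(-3)/[(4)·(-1)] = 3/2
L_2(1) = (2)·(-2)/[(5)·(1)] = -4/5
Sum: (-4)·(3/10) + (-20)·(3/2) + (-34)·(-4/5) = -4

-4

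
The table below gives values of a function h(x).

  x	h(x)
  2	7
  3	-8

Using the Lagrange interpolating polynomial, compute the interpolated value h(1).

22

L_0(1) = (-2)/[(-1)] = 2
L_1(1) = (-1)/[(1)] = -1
Sum: 7·(2) + (-8)·(-1) = 22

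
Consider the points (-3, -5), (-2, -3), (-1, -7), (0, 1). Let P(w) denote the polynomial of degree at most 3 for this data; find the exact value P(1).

Evaluate each Lagrange basis at w = 1:
L_0(1) = (3)·(2)·(1)/[(-1)·(-2)·(-3)] = -1
L_1(1) = (4)·(2)·(1)/[(1)·(-1)·(-2)] = 4
L_2(1) = (4)·(3)·(1)/[(2)·(1)·(-1)] = -6
L_3(1) = (4)·(3)·(2)/[(3)·(2)·(1)] = 4
Sum: (-5)·(-1) + (-3)·(4) + (-7)·(-6) + 1·(4) = 39

39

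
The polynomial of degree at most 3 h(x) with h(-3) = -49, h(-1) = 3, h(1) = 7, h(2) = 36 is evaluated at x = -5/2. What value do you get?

Using Newton's divided-difference form:
h[-3,-1] = (3 - (-49)) / (-1 - (-3)) = 26
h[-1,1] = (7 - 3) / (1 - (-1)) = 2
h[1,2] = (36 - 7) / (2 - 1) = 29
h[-3,-1,1] = (2 - 26) / (1 - (-3)) = -6
h[-1,1,2] = (29 - 2) / (2 - (-1)) = 9
h[-3,-1,1,2] = (9 - (-6)) / (2 - (-3)) = 3
h(-5/2) = -49 + 26·(1/2) + (-6)·(1/2)·(-3/2) + 3·(1/2)·(-3/2)·(-7/2) = -189/8

-189/8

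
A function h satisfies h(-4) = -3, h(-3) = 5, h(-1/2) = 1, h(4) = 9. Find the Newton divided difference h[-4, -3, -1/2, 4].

127/315

h[-4,-3] = (5 - (-3)) / (-3 - (-4)) = 8
h[-3,-1/2] = (1 - 5) / (-1/2 - (-3)) = -8/5
h[-1/2,4] = (9 - 1) / (4 - (-1/2)) = 16/9
h[-4,-3,-1/2] = (-8/5 - 8) / (-1/2 - (-4)) = -96/35
h[-3,-1/2,4] = (16/9 - (-8/5)) / (4 - (-3)) = 152/315
h[-4,-3,-1/2,4] = (152/315 - (-96/35)) / (4 - (-4)) = 127/315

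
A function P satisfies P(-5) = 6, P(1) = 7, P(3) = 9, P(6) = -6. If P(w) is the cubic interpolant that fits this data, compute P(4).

3129/440

Using Newton's divided-difference form:
P[-5,1] = (7 - 6) / (1 - (-5)) = 1/6
P[1,3] = (9 - 7) / (3 - 1) = 1
P[3,6] = (-6 - 9) / (6 - 3) = -5
P[-5,1,3] = (1 - 1/6) / (3 - (-5)) = 5/48
P[1,3,6] = (-5 - 1) / (6 - 1) = -6/5
P[-5,1,3,6] = (-6/5 - 5/48) / (6 - (-5)) = -313/2640
P(4) = 6 + (1/6)·(9) + (5/48)·(9)·(3) + (-313/2640)·(9)·(3)·(1) = 3129/440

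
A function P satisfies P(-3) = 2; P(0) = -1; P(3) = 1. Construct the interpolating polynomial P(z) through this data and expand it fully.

Build the Lagrange basis polynomials:
L_0(z) = z(z - 3) / [18] = (1/18)z^2 - (1/6)z
L_1(z) = (z + 3)(z - 3) / [-9] = -(1/9)z^2 + 1
L_2(z) = (z + 3)z / [18] = (1/18)z^2 + (1/6)z
P(z) = 2·L_0 + (-1)·L_1 + 1·L_2
  2·L_0(z) = (1/9)z^2 - (1/3)z
  (-1)·L_1(z) = (1/9)z^2 - 1
  1·L_2(z) = (1/18)z^2 + (1/6)z
Adding term by term: (5/18)z^2 - (1/6)z - 1

P(z) = (5/18)z^2 - (1/6)z - 1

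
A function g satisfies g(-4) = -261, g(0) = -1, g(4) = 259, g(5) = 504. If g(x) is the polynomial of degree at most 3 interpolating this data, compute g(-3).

-112

L_0(-3) = (-3)·(-7)·(-8)/[(-4)·(-8)·(-9)] = 7/12
L_1(-3) = (1)·(-7)·(-8)/[(4)·(-4)·(-5)] = 7/10
L_2(-3) = (1)·(-3)·(-8)/[(8)·(4)·(-1)] = -3/4
L_3(-3) = (1)·(-3)·(-7)/[(9)·(5)·(1)] = 7/15
Sum: (-261)·(7/12) + (-1)·(7/10) + 259·(-3/4) + 504·(7/15) = -112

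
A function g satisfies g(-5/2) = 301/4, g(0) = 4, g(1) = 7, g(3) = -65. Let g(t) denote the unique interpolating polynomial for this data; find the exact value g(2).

-8

Evaluate each Lagrange basis at t = 2:
L_0(2) = (2)·(1)·(-1)/[(-5/2)·(-7/2)·(-11/2)] = 16/385
L_1(2) = (9/2)·(1)·(-1)/[(5/2)·(-1)·(-3)] = -3/5
L_2(2) = (9/2)·(2)·(-1)/[(7/2)·(1)·(-2)] = 9/7
L_3(2) = (9/2)·(2)·(1)/[(11/2)·(3)·(2)] = 3/11
Sum: 301/4·(16/385) + 4·(-3/5) + 7·(9/7) + (-65)·(3/11) = -8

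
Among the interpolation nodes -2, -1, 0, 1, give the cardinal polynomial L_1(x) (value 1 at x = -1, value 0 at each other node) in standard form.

L_1(x) = (1/2)x^3 + (1/2)x^2 - x

L_1(x) = (x + 2)x(x - 1) / [(1)·(-1)·(-2)]
       = (x^3 + x^2 - 2x) / (2)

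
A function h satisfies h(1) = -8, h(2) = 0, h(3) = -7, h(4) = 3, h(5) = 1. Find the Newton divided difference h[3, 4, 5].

h[3,4] = (3 - (-7)) / (4 - 3) = 10
h[4,5] = (1 - 3) / (5 - 4) = -2
h[3,4,5] = (-2 - 10) / (5 - 3) = -6

-6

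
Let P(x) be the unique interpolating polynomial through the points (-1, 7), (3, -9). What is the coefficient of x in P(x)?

Build the Lagrange basis polynomials:
L_0(x) = (x - 3) / [-4] = -(1/4)x + 3/4
L_1(x) = (x + 1) / [4] = (1/4)x + 1/4
P(x) = 7·L_0 + (-9)·L_1
Only the coefficient of x is needed; take it from each L_i and combine:
7·(-1/4) + (-9)·(1/4) = -4

-4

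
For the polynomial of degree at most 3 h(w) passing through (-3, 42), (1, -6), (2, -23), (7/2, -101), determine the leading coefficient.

Build the Lagrange basis polynomials:
L_0(w) = (w - 1)(w - 2)(w - 7/2) / [-130] = -(1/130)w^3 + (1/20)w^2 - (5/52)w + 7/130
L_1(w) = (w + 3)(w - 2)(w - 7/2) / [10] = (1/10)w^3 - (1/4)w^2 - (19/20)w + 21/10
L_2(w) = (w + 3)(w - 1)(w - 7/2) / [-15/2] = -(2/15)w^3 + (1/5)w^2 + (4/3)w - 7/5
L_3(w) = (w + 3)(w - 1)(w - 2) / [195/8] = (8/195)w^3 - (56/195)w + 16/65
h(w) = 42·L_0 + (-6)·L_1 + (-23)·L_2 + (-101)·L_3
Only the coefficient of w^3 is needed; take it from each L_i and combine:
42·(-1/130) + (-6)·(1/10) + (-23)·(-2/15) + (-101)·(8/195) = -2

-2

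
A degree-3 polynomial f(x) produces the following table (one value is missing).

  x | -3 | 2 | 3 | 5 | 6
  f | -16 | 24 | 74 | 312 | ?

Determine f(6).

The 4 known values determine f uniquely (degree ≤ 3).
L_0(6) = (4)·(3)·(1)/[(-5)·(-6)·(-8)] = -1/20
L_1(6) = (9)·(3)·(1)/[(5)·(-1)·(-3)] = 9/5
L_2(6) = (9)·(4)·(1)/[(6)·(1)·(-2)] = -3
L_3(6) = (9)·(4)·(3)/[(8)·(3)·(2)] = 9/4
Sum: (-16)·(-1/20) + 24·(9/5) + 74·(-3) + 312·(9/4) = 524

524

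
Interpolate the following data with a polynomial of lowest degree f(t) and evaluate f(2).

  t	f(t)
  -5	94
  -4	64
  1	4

10

L_0(2) = (6)·(1)/[(-1)·(-6)] = 1
L_1(2) = (7)·(1)/[(1)·(-5)] = -7/5
L_2(2) = (7)·(6)/[(6)·(5)] = 7/5
Sum: 94·(1) + 64·(-7/5) + 4·(7/5) = 10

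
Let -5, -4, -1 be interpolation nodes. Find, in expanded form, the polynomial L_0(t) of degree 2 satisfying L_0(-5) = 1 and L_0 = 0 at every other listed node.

L_0(t) = (t + 4)(t + 1) / [(-1)·(-4)]
       = (t^2 + 5t + 4) / (4)

L_0(t) = (1/4)t^2 + (5/4)t + 1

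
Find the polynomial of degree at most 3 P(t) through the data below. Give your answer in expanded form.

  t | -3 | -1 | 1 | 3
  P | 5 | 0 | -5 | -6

P(t) = (1/12)t^3 + (1/4)t^2 - (31/12)t - 11/4

Build the Lagrange basis polynomials:
L_0(t) = (t + 1)(t - 1)(t - 3) / [-48] = -(1/48)t^3 + (1/16)t^2 + (1/48)t - 1/16
L_1(t) = (t + 3)(t - 1)(t - 3) / [16] = (1/16)t^3 - (1/16)t^2 - (9/16)t + 9/16
L_2(t) = (t + 3)(t + 1)(t - 3) / [-16] = -(1/16)t^3 - (1/16)t^2 + (9/16)t + 9/16
L_3(t) = (t + 3)(t + 1)(t - 1) / [48] = (1/48)t^3 + (1/16)t^2 - (1/48)t - 1/16
P(t) = 5·L_0 + 0·L_1 + (-5)·L_2 + (-6)·L_3
  5·L_0(t) = -(5/48)t^3 + (5/16)t^2 + (5/48)t - 5/16
  0·L_1(t) = 0
  (-5)·L_2(t) = (5/16)t^3 + (5/16)t^2 - (45/16)t - 45/16
  (-6)·L_3(t) = -(1/8)t^3 - (3/8)t^2 + (1/8)t + 3/8
Adding term by term: (1/12)t^3 + (1/4)t^2 - (31/12)t - 11/4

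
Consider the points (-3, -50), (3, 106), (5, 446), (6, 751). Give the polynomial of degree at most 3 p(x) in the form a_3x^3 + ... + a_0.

Newton's divided differences:
p[-3,3] = (106 - (-50)) / (3 - (-3)) = 26
p[3,5] = (446 - 106) / (5 - 3) = 170
p[5,6] = (751 - 446) / (6 - 5) = 305
p[-3,3,5] = (170 - 26) / (5 - (-3)) = 18
p[3,5,6] = (305 - 170) / (6 - 3) = 45
p[-3,3,5,6] = (45 - 18) / (6 - (-3)) = 3
p(x) = -50 + 26·(x + 3) + 18·(x + 3)(x - 3) + 3·(x + 3)(x - 3)(x - 5)
Expanding: p(x) = 3x^3 + 3x^2 - x + 1

p(x) = 3x^3 + 3x^2 - x + 1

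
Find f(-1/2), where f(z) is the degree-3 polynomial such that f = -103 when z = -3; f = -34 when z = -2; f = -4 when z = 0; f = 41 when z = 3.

Using Newton's divided-difference form:
f[-3,-2] = (-34 - (-103)) / (-2 - (-3)) = 69
f[-2,0] = (-4 - (-34)) / (0 - (-2)) = 15
f[0,3] = (41 - (-4)) / (3 - 0) = 15
f[-3,-2,0] = (15 - 69) / (0 - (-3)) = -18
f[-2,0,3] = (15 - 15) / (3 - (-2)) = 0
f[-3,-2,0,3] = (0 - (-18)) / (3 - (-3)) = 3
f(-1/2) = -103 + 69·(5/2) + (-18)·(5/2)·(3/2) + 3·(5/2)·(3/2)·(-1/2) = -29/8

-29/8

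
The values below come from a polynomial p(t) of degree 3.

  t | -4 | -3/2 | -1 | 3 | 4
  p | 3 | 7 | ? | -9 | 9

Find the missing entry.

The 4 known values determine p uniquely (degree ≤ 3).
L_0(-1) = (1/2)·(-4)·(-5)/[(-5/2)·(-7)·(-8)] = -1/14
L_1(-1) = (3)·(-4)·(-5)/[(5/2)·(-9/2)·(-11/2)] = 32/33
L_2(-1) = (3)·(1/2)·(-5)/[(7)·(9/2)·(-1)] = 5/21
L_3(-1) = (3)·(1/2)·(-4)/[(8)·(11/2)·(1)] = -3/22
Sum: 3·(-1/14) + 7·(32/33) + (-9)·(5/21) + 9·(-3/22) = 740/231

740/231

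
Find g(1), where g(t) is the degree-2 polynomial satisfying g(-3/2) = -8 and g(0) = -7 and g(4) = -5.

-141/22

Evaluate each Lagrange basis at t = 1:
L_0(1) = (1)·(-3)/[(-3/2)·(-11/2)] = -4/11
L_1(1) = (5/2)·(-3)/[(3/2)·(-4)] = 5/4
L_2(1) = (5/2)·(1)/[(11/2)·(4)] = 5/44
Sum: (-8)·(-4/11) + (-7)·(5/4) + (-5)·(5/44) = -141/22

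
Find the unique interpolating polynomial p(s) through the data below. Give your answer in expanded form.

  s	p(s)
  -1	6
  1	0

Build the Lagrange basis polynomials:
L_0(s) = (s - 1) / [-2] = -(1/2)s + 1/2
L_1(s) = (s + 1) / [2] = (1/2)s + 1/2
p(s) = 6·L_0 + 0·L_1
  6·L_0(s) = -3s + 3
  0·L_1(s) = 0
Adding term by term: -3s + 3

p(s) = -3s + 3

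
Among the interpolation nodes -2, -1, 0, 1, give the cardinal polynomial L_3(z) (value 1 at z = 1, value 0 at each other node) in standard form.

L_3(z) = (1/6)z^3 + (1/2)z^2 + (1/3)z

L_3(z) = (z + 2)(z + 1)z / [(3)·(2)·(1)]
       = (z^3 + 3z^2 + 2z) / (6)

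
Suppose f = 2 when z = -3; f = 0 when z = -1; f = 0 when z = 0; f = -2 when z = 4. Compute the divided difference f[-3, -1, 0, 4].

f[-3,-1] = (0 - 2) / (-1 - (-3)) = -1
f[-1,0] = (0 - 0) / (0 - (-1)) = 0
f[0,4] = (-2 - 0) / (4 - 0) = -1/2
f[-3,-1,0] = (0 - (-1)) / (0 - (-3)) = 1/3
f[-1,0,4] = (-1/2 - 0) / (4 - (-1)) = -1/10
f[-3,-1,0,4] = (-1/10 - 1/3) / (4 - (-3)) = -13/210

-13/210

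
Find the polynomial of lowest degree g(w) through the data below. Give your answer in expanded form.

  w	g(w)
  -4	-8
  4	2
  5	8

g(w) = (19/36)w^2 + (5/4)w - 103/9

Newton's divided differences:
g[-4,4] = (2 - (-8)) / (4 - (-4)) = 5/4
g[4,5] = (8 - 2) / (5 - 4) = 6
g[-4,4,5] = (6 - 5/4) / (5 - (-4)) = 19/36
g(w) = -8 + (5/4)·(w + 4) + (19/36)·(w + 4)(w - 4)
Expanding: g(w) = (19/36)w^2 + (5/4)w - 103/9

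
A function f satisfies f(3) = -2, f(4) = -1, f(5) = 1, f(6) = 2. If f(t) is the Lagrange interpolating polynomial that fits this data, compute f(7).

L_0(7) = (3)·(2)·(1)/[(-1)·(-2)·(-3)] = -1
L_1(7) = (4)·(2)·(1)/[(1)·(-1)·(-2)] = 4
L_2(7) = (4)·(3)·(1)/[(2)·(1)·(-1)] = -6
L_3(7) = (4)·(3)·(2)/[(3)·(2)·(1)] = 4
Sum: (-2)·(-1) + (-1)·(4) + 1·(-6) + 2·(4) = 0

0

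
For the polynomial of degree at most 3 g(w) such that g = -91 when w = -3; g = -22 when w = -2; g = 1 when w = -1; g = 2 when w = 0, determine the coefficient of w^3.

4

L_0(w) = (w + 2)(w + 1)w / [-6] = -(1/6)w^3 - (1/2)w^2 - (1/3)w
L_1(w) = (w + 3)(w + 1)w / [2] = (1/2)w^3 + 2w^2 + (3/2)w
L_2(w) = (w + 3)(w + 2)w / [-2] = -(1/2)w^3 - (5/2)w^2 - 3w
L_3(w) = (w + 3)(w + 2)(w + 1) / [6] = (1/6)w^3 + w^2 + (11/6)w + 1
g(w) = (-91)·L_0 + (-22)·L_1 + 1·L_2 + 2·L_3
Only the coefficient of w^3 is needed; take it from each L_i and combine:
(-91)·(-1/6) + (-22)·(1/2) + 1·(-1/2) + 2·(1/6) = 4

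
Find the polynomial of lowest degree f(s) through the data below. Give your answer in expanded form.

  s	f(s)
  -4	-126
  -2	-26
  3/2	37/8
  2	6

f(s) = s^3 - 3s^2 + 4s + 2

Build the Lagrange basis polynomials:
L_0(s) = (s + 2)(s - 3/2)(s - 2) / [-66] = -(1/66)s^3 + (1/44)s^2 + (2/33)s - 1/11
L_1(s) = (s + 4)(s - 3/2)(s - 2) / [28] = (1/28)s^3 + (1/56)s^2 - (11/28)s + 3/7
L_2(s) = (s + 4)(s + 2)(s - 2) / [-77/8] = -(8/77)s^3 - (32/77)s^2 + (32/77)s + 128/77
L_3(s) = (s + 4)(s + 2)(s - 3/2) / [12] = (1/12)s^3 + (3/8)s^2 - (1/12)s - 1
f(s) = (-126)·L_0 + (-26)·L_1 + (37/8)·L_2 + 6·L_3
  (-126)·L_0(s) = (21/11)s^3 - (63/22)s^2 - (84/11)s + 126/11
  (-26)·L_1(s) = -(13/14)s^3 - (13/28)s^2 + (143/14)s - 78/7
  (37/8)·L_2(s) = -(37/77)s^3 - (148/77)s^2 + (148/77)s + 592/77
  6·L_3(s) = (1/2)s^3 + (9/4)s^2 - (1/2)s - 6
Adding term by term: s^3 - 3s^2 + 4s + 2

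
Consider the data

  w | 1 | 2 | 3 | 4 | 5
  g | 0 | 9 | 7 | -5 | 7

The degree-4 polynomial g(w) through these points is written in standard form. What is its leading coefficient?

11/8

The leading coefficient equals the top divided difference g[1,2,3,4,5].
g[1,2] = (9 - 0) / (2 - 1) = 9
g[2,3] = (7 - 9) / (3 - 2) = -2
g[3,4] = (-5 - 7) / (4 - 3) = -12
g[4,5] = (7 - (-5)) / (5 - 4) = 12
g[1,2,3] = (-2 - 9) / (3 - 1) = -11/2
g[2,3,4] = (-12 - (-2)) / (4 - 2) = -5
g[3,4,5] = (12 - (-12)) / (5 - 3) = 12
g[1,2,3,4] = (-5 - (-11/2)) / (4 - 1) = 1/6
g[2,3,4,5] = (12 - (-5)) / (5 - 2) = 17/3
g[1,2,3,4,5] = (17/3 - 1/6) / (5 - 1) = 11/8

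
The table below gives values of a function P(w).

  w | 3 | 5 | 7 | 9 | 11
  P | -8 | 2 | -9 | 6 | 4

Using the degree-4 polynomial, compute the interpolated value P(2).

Evaluate each Lagrange basis at w = 2:
L_0(2) = (-3)·(-5)·(-7)·(-9)/[(-2)·(-4)·(-6)·(-8)] = 315/128
L_1(2) = (-1)·(-5)·(-7)·(-9)/[(2)·(-2)·(-4)·(-6)] = -105/32
L_2(2) = (-1)·(-3)·(-7)·(-9)/[(4)·(2)·(-2)·(-4)] = 189/64
L_3(2) = (-1)·(-3)·(-5)·(-9)/[(6)·(4)·(2)·(-2)] = -45/32
L_4(2) = (-1)·(-3)·(-5)·(-7)/[(8)·(6)·(4)·(2)] = 35/128
Sum: (-8)·(315/128) + 2·(-105/32) + (-9)·(189/64) + 6·(-45/32) + 4·(35/128) = -3851/64

-3851/64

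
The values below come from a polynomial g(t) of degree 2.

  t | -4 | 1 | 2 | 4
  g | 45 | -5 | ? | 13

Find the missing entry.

The 3 known values determine g uniquely (degree ≤ 2).
L_0(2) = (1)·(-2)/[(-5)·(-8)] = -1/20
L_1(2) = (6)·(-2)/[(5)·(-3)] = 4/5
L_2(2) = (6)·(1)/[(8)·(3)] = 1/4
Sum: 45·(-1/20) + (-5)·(4/5) + 13·(1/4) = -3

-3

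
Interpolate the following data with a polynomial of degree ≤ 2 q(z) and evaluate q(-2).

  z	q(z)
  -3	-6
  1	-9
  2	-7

-42/5

Evaluate each Lagrange basis at z = -2:
L_0(-2) = (-3)·(-4)/[(-4)·(-5)] = 3/5
L_1(-2) = (1)·(-4)/[(4)·(-1)] = 1
L_2(-2) = (1)·(-3)/[(5)·(1)] = -3/5
Sum: (-6)·(3/5) + (-9)·(1) + (-7)·(-3/5) = -42/5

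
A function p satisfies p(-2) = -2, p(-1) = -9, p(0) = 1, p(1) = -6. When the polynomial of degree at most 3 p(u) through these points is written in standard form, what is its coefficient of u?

43/6

L_0(u) = (u + 1)u(u - 1) / [-6] = -(1/6)u^3 + (1/6)u
L_1(u) = (u + 2)u(u - 1) / [2] = (1/2)u^3 + (1/2)u^2 - u
L_2(u) = (u + 2)(u + 1)(u - 1) / [-2] = -(1/2)u^3 - u^2 + (1/2)u + 1
L_3(u) = (u + 2)(u + 1)u / [6] = (1/6)u^3 + (1/2)u^2 + (1/3)u
p(u) = (-2)·L_0 + (-9)·L_1 + 1·L_2 + (-6)·L_3
Only the coefficient of u is needed; take it from each L_i and combine:
(-2)·(1/6) + (-9)·(-1) + 1·(1/2) + (-6)·(1/3) = 43/6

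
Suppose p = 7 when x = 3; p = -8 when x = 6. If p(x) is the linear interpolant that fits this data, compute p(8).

-18

Evaluate each Lagrange basis at x = 8:
L_0(8) = (2)/[(-3)] = -2/3
L_1(8) = (5)/[(3)] = 5/3
Sum: 7·(-2/3) + (-8)·(5/3) = -18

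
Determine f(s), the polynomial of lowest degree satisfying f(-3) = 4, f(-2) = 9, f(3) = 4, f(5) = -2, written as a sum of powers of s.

f(s) = (5/56)s^3 - (23/28)s^2 - (45/56)s + 319/28

Newton's divided differences:
f[-3,-2] = (9 - 4) / (-2 - (-3)) = 5
f[-2,3] = (4 - 9) / (3 - (-2)) = -1
f[3,5] = (-2 - 4) / (5 - 3) = -3
f[-3,-2,3] = (-1 - 5) / (3 - (-3)) = -1
f[-2,3,5] = (-3 - (-1)) / (5 - (-2)) = -2/7
f[-3,-2,3,5] = (-2/7 - (-1)) / (5 - (-3)) = 5/56
f(s) = 4 + 5·(s + 3) + (-1)·(s + 3)(s + 2) + (5/56)·(s + 3)(s + 2)(s - 3)
Expanding: f(s) = (5/56)s^3 - (23/28)s^2 - (45/56)s + 319/28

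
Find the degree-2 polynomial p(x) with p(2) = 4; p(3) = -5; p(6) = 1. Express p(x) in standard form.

p(x) = (11/4)x^2 - (91/4)x + 77/2

L_0(x) = (x - 3)(x - 6) / [4] = (1/4)x^2 - (9/4)x + 9/2
L_1(x) = (x - 2)(x - 6) / [-3] = -(1/3)x^2 + (8/3)x - 4
L_2(x) = (x - 2)(x - 3) / [12] = (1/12)x^2 - (5/12)x + 1/2
p(x) = 4·L_0 + (-5)·L_1 + 1·L_2
  4·L_0(x) = x^2 - 9x + 18
  (-5)·L_1(x) = (5/3)x^2 - (40/3)x + 20
  1·L_2(x) = (1/12)x^2 - (5/12)x + 1/2
Adding term by term: (11/4)x^2 - (91/4)x + 77/2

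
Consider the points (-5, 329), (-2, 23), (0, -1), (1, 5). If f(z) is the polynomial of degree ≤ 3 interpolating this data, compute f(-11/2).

1723/4

Evaluate each Lagrange basis at z = -11/2:
L_0(-11/2) = (-7/2)·(-11/2)·(-13/2)/[(-3)·(-5)·(-6)] = 1001/720
L_1(-11/2) = (-1/2)·(-11/2)·(-13/2)/[(3)·(-2)·(-3)] = -143/144
L_2(-11/2) = (-1/2)·(-7/2)·(-13/2)/[(5)·(2)·(-1)] = 91/80
L_3(-11/2) = (-1/2)·(-7/2)·(-11/2)/[(6)·(3)·(1)] = -77/144
Sum: 329·(1001/720) + 23·(-143/144) + (-1)·(91/80) + 5·(-77/144) = 1723/4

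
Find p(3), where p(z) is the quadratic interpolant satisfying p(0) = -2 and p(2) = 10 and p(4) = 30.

19

Using Newton's divided-difference form:
p[0,2] = (10 - (-2)) / (2 - 0) = 6
p[2,4] = (30 - 10) / (4 - 2) = 10
p[0,2,4] = (10 - 6) / (4 - 0) = 1
p(3) = -2 + 6·(3) + 1·(3)·(1) = 19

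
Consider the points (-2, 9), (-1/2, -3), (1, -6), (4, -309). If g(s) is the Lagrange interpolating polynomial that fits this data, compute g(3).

-136

Evaluate each Lagrange basis at s = 3:
L_0(3) = (7/2)·(2)·(-1)/[(-3/2)·(-3)·(-6)] = 7/27
L_1(3) = (5)·(2)·(-1)/[(3/2)·(-3/2)·(-9/2)] = -80/81
L_2(3) = (5)·(7/2)·(-1)/[(3)·(3/2)·(-3)] = 35/27
L_3(3) = (5)·(7/2)·(2)/[(6)·(9/2)·(3)] = 35/81
Sum: 9·(7/27) + (-3)·(-80/81) + (-6)·(35/27) + (-309)·(35/81) = -136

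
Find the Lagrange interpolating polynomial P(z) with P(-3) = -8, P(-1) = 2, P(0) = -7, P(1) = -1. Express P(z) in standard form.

Build the Lagrange basis polynomials:
L_0(z) = (z + 1)z(z - 1) / [-24] = -(1/24)z^3 + (1/24)z
L_1(z) = (z + 3)z(z - 1) / [4] = (1/4)z^3 + (1/2)z^2 - (3/4)z
L_2(z) = (z + 3)(z + 1)(z - 1) / [-3] = -(1/3)z^3 - z^2 + (1/3)z + 1
L_3(z) = (z + 3)(z + 1)z / [8] = (1/8)z^3 + (1/2)z^2 + (3/8)z
P(z) = (-8)·L_0 + 2·L_1 + (-7)·L_2 + (-1)·L_3
  (-8)·L_0(z) = (1/3)z^3 - (1/3)z
  2·L_1(z) = (1/2)z^3 + z^2 - (3/2)z
  (-7)·L_2(z) = (7/3)z^3 + 7z^2 - (7/3)z - 7
  (-1)·L_3(z) = -(1/8)z^3 - (1/2)z^2 - (3/8)z
Adding term by term: (73/24)z^3 + (15/2)z^2 - (109/24)z - 7

P(z) = (73/24)z^3 + (15/2)z^2 - (109/24)z - 7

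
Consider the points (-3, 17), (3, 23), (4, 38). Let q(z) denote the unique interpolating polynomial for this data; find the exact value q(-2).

Evaluate each Lagrange basis at z = -2:
L_0(-2) = (-5)·(-6)/[(-6)·(-7)] = 5/7
L_1(-2) = (1)·(-6)/[(6)·(-1)] = 1
L_2(-2) = (1)·(-5)/[(7)·(1)] = -5/7
Sum: 17·(5/7) + 23·(1) + 38·(-5/7) = 8

8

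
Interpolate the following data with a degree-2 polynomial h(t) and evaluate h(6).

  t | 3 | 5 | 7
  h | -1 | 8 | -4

37/8

L_0(6) = (1)·(-1)/[(-2)·(-4)] = -1/8
L_1(6) = (3)·(-1)/[(2)·(-2)] = 3/4
L_2(6) = (3)·(1)/[(4)·(2)] = 3/8
Sum: (-1)·(-1/8) + 8·(3/4) + (-4)·(3/8) = 37/8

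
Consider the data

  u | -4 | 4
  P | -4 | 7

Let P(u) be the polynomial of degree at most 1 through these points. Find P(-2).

-5/4

Evaluate each Lagrange basis at u = -2:
L_0(-2) = (-6)/[(-8)] = 3/4
L_1(-2) = (2)/[(8)] = 1/4
Sum: (-4)·(3/4) + 7·(1/4) = -5/4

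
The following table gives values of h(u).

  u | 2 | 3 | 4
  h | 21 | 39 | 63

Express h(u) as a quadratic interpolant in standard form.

Build the Lagrange basis polynomials:
L_0(u) = (u - 3)(u - 4) / [2] = (1/2)u^2 - (7/2)u + 6
L_1(u) = (u - 2)(u - 4) / [-1] = -u^2 + 6u - 8
L_2(u) = (u - 2)(u - 3) / [2] = (1/2)u^2 - (5/2)u + 3
h(u) = 21·L_0 + 39·L_1 + 63·L_2
  21·L_0(u) = (21/2)u^2 - (147/2)u + 126
  39·L_1(u) = -39u^2 + 234u - 312
  63·L_2(u) = (63/2)u^2 - (315/2)u + 189
Adding term by term: 3u^2 + 3u + 3

h(u) = 3u^2 + 3u + 3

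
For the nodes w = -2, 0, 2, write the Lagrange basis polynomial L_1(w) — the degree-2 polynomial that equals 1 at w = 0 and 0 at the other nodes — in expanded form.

L_1(w) = (w + 2)(w - 2) / [(2)·(-2)]
       = (w^2 - 4) / (-4)

L_1(w) = -(1/4)w^2 + 1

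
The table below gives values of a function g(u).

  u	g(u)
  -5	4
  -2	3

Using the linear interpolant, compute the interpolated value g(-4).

11/3

Evaluate each Lagrange basis at u = -4:
L_0(-4) = (-2)/[(-3)] = 2/3
L_1(-4) = (1)/[(3)] = 1/3
Sum: 4·(2/3) + 3·(1/3) = 11/3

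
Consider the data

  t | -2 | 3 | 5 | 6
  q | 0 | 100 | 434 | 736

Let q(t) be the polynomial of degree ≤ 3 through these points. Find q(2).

32

Using Newton's divided-difference form:
q[-2,3] = (100 - 0) / (3 - (-2)) = 20
q[3,5] = (434 - 100) / (5 - 3) = 167
q[5,6] = (736 - 434) / (6 - 5) = 302
q[-2,3,5] = (167 - 20) / (5 - (-2)) = 21
q[3,5,6] = (302 - 167) / (6 - 3) = 45
q[-2,3,5,6] = (45 - 21) / (6 - (-2)) = 3
q(2) = 0 + 20·(4) + 21·(4)·(-1) + 3·(4)·(-1)·(-3) = 32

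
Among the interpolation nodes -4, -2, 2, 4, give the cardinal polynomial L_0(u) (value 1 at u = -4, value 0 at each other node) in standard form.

L_0(u) = -(1/96)u^3 + (1/24)u^2 + (1/24)u - 1/6

L_0(u) = (u + 2)(u - 2)(u - 4) / [(-2)·(-6)·(-8)]
       = (u^3 - 4u^2 - 4u + 16) / (-96)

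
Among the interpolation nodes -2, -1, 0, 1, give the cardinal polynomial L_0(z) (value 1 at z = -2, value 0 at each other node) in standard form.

L_0(z) = -(1/6)z^3 + (1/6)z

L_0(z) = (z + 1)z(z - 1) / [(-1)·(-2)·(-3)]
       = (z^3 - z) / (-6)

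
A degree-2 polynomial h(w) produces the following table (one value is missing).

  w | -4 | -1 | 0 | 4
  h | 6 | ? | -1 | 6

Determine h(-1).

-9/16

The 3 known values determine h uniquely (degree ≤ 2).
Evaluate each Lagrange basis at w = -1:
L_0(-1) = (-1)·(-5)/[(-4)·(-8)] = 5/32
L_1(-1) = (3)·(-5)/[(4)·(-4)] = 15/16
L_2(-1) = (3)·(-1)/[(8)·(4)] = -3/32
Sum: 6·(5/32) + (-1)·(15/16) + 6·(-3/32) = -9/16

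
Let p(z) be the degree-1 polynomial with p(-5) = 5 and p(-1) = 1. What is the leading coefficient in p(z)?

The leading coefficient equals the top divided difference p[-5,-1].
p[-5,-1] = (1 - 5) / (-1 - (-5)) = -1

-1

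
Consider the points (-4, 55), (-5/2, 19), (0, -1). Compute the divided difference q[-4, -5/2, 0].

4

q[-4,-5/2] = (19 - 55) / (-5/2 - (-4)) = -24
q[-5/2,0] = (-1 - 19) / (0 - (-5/2)) = -8
q[-4,-5/2,0] = (-8 - (-24)) / (0 - (-4)) = 4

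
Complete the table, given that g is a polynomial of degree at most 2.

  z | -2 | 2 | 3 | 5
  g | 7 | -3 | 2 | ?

21

The 3 known values determine g uniquely (degree ≤ 2).
Evaluate each Lagrange basis at z = 5:
L_0(5) = (3)·(2)/[(-4)·(-5)] = 3/10
L_1(5) = (7)·(2)/[(4)·(-1)] = -7/2
L_2(5) = (7)·(3)/[(5)·(1)] = 21/5
Sum: 7·(3/10) + (-3)·(-7/2) + 2·(21/5) = 21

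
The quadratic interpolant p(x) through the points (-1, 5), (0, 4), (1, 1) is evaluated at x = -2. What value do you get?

Evaluate each Lagrange basis at x = -2:
L_0(-2) = (-2)·(-3)/[(-1)·(-2)] = 3
L_1(-2) = (-1)·(-3)/[(1)·(-1)] = -3
L_2(-2) = (-1)·(-2)/[(2)·(1)] = 1
Sum: 5·(3) + 4·(-3) + 1·(1) = 4

4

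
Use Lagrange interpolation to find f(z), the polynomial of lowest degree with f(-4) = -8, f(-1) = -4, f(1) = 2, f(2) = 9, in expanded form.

f(z) = (1/6)z^3 + z^2 + (17/6)z - 2

Build the Lagrange basis polynomials:
L_0(z) = (z + 1)(z - 1)(z - 2) / [-90] = -(1/90)z^3 + (1/45)z^2 + (1/90)z - 1/45
L_1(z) = (z + 4)(z - 1)(z - 2) / [18] = (1/18)z^3 + (1/18)z^2 - (5/9)z + 4/9
L_2(z) = (z + 4)(z + 1)(z - 2) / [-10] = -(1/10)z^3 - (3/10)z^2 + (3/5)z + 4/5
L_3(z) = (z + 4)(z + 1)(z - 1) / [18] = (1/18)z^3 + (2/9)z^2 - (1/18)z - 2/9
f(z) = (-8)·L_0 + (-4)·L_1 + 2·L_2 + 9·L_3
  (-8)·L_0(z) = (4/45)z^3 - (8/45)z^2 - (4/45)z + 8/45
  (-4)·L_1(z) = -(2/9)z^3 - (2/9)z^2 + (20/9)z - 16/9
  2·L_2(z) = -(1/5)z^3 - (3/5)z^2 + (6/5)z + 8/5
  9·L_3(z) = (1/2)z^3 + 2z^2 - (1/2)z - 2
Adding term by term: (1/6)z^3 + z^2 + (17/6)z - 2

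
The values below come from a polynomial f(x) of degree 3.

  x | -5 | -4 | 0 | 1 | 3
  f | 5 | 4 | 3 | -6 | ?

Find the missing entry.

-239/5

The 4 known values determine f uniquely (degree ≤ 3).
L_0(3) = (7)·(3)·(2)/[(-1)·(-5)·(-6)] = -7/5
L_1(3) = (8)·(3)·(2)/[(1)·(-4)·(-5)] = 12/5
L_2(3) = (8)·(7)·(2)/[(5)·(4)·(-1)] = -28/5
L_3(3) = (8)·(7)·(3)/[(6)·(5)·(1)] = 28/5
Sum: 5·(-7/5) + 4·(12/5) + 3·(-28/5) + (-6)·(28/5) = -239/5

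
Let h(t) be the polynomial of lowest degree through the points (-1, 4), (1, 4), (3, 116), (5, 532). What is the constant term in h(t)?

2

Build the Lagrange basis polynomials:
L_0(t) = (t - 1)(t - 3)(t - 5) / [-48] = -(1/48)t^3 + (3/16)t^2 - (23/48)t + 5/16
L_1(t) = (t + 1)(t - 3)(t - 5) / [16] = (1/16)t^3 - (7/16)t^2 + (7/16)t + 15/16
L_2(t) = (t + 1)(t - 1)(t - 5) / [-16] = -(1/16)t^3 + (5/16)t^2 + (1/16)t - 5/16
L_3(t) = (t + 1)(t - 1)(t - 3) / [48] = (1/48)t^3 - (1/16)t^2 - (1/48)t + 1/16
h(t) = 4·L_0 + 4·L_1 + 116·L_2 + 532·L_3
Only the constant term is needed; take it from each L_i and combine:
4·(5/16) + 4·(15/16) + 116·(-5/16) + 532·(1/16) = 2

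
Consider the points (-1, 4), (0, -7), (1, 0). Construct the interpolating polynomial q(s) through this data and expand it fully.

q(s) = 9s^2 - 2s - 7

Newton's divided differences:
q[-1,0] = (-7 - 4) / (0 - (-1)) = -11
q[0,1] = (0 - (-7)) / (1 - 0) = 7
q[-1,0,1] = (7 - (-11)) / (1 - (-1)) = 9
q(s) = 4 + (-11)·(s + 1) + 9·(s + 1)s
Expanding: q(s) = 9s^2 - 2s - 7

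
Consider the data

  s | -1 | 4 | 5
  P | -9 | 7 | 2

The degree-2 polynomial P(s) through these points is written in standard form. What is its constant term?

Build the Lagrange basis polynomials:
L_0(s) = (s - 4)(s - 5) / [30] = (1/30)s^2 - (3/10)s + 2/3
L_1(s) = (s + 1)(s - 5) / [-5] = -(1/5)s^2 + (4/5)s + 1
L_2(s) = (s + 1)(s - 4) / [6] = (1/6)s^2 - (1/2)s - 2/3
P(s) = (-9)·L_0 + 7·L_1 + 2·L_2
Only the constant term is needed; take it from each L_i and combine:
(-9)·(2/3) + 7·(1) + 2·(-2/3) = -1/3

-1/3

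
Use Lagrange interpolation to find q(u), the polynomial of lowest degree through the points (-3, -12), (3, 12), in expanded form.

Build the Lagrange basis polynomials:
L_0(u) = (u - 3) / [-6] = -(1/6)u + 1/2
L_1(u) = (u + 3) / [6] = (1/6)u + 1/2
q(u) = (-12)·L_0 + 12·L_1
  (-12)·L_0(u) = 2u - 6
  12·L_1(u) = 2u + 6
Adding term by term: 4u

q(u) = 4u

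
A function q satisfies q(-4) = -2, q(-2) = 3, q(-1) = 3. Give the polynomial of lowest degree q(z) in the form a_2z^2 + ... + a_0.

q(z) = -(5/6)z^2 - (5/2)z + 4/3

Newton's divided differences:
q[-4,-2] = (3 - (-2)) / (-2 - (-4)) = 5/2
q[-2,-1] = (3 - 3) / (-1 - (-2)) = 0
q[-4,-2,-1] = (0 - 5/2) / (-1 - (-4)) = -5/6
q(z) = -2 + (5/2)·(z + 4) + (-5/6)·(z + 4)(z + 2)
Expanding: q(z) = -(5/6)z^2 - (5/2)z + 4/3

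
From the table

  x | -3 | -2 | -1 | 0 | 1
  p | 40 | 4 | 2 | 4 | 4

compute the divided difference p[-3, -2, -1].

p[-3,-2] = (4 - 40) / (-2 - (-3)) = -36
p[-2,-1] = (2 - 4) / (-1 - (-2)) = -2
p[-3,-2,-1] = (-2 - (-36)) / (-1 - (-3)) = 17

17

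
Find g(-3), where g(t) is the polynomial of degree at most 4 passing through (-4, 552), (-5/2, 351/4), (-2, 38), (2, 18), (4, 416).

178

Evaluate each Lagrange basis at t = -3:
L_0(-3) = (-1/2)·(-1)·(-5)·(-7)/[(-3/2)·(-2)·(-6)·(-8)] = 35/288
L_1(-3) = (1)·(-1)·(-5)·(-7)/[(3/2)·(-1/2)·(-9/2)·(-13/2)] = 560/351
L_2(-3) = (1)·(-1/2)·(-5)·(-7)/[(2)·(1/2)·(-4)·(-6)] = -35/48
L_3(-3) = (1)·(-1/2)·(-1)·(-7)/[(6)·(9/2)·(4)·(-2)] = 7/432
L_4(-3) = (1)·(-1/2)·(-1)·(-5)/[(8)·(13/2)·(6)·(2)] = -5/1248
Sum: 552·(35/288) + 351/4·(560/351) + 38·(-35/48) + 18·(7/432) + 416·(-5/1248) = 178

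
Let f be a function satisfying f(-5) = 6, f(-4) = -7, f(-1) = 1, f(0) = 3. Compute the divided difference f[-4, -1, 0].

-1/6

f[-4,-1] = (1 - (-7)) / (-1 - (-4)) = 8/3
f[-1,0] = (3 - 1) / (0 - (-1)) = 2
f[-4,-1,0] = (2 - 8/3) / (0 - (-4)) = -1/6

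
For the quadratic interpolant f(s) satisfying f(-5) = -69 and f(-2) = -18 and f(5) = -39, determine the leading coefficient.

-2

The leading coefficient equals the top divided difference f[-5,-2,5].
f[-5,-2] = (-18 - (-69)) / (-2 - (-5)) = 17
f[-2,5] = (-39 - (-18)) / (5 - (-2)) = -3
f[-5,-2,5] = (-3 - 17) / (5 - (-5)) = -2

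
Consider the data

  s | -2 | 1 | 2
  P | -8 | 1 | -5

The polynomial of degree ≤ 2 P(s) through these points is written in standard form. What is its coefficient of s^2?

Build the Lagrange basis polynomials:
L_0(s) = (s - 1)(s - 2) / [12] = (1/12)s^2 - (1/4)s + 1/6
L_1(s) = (s + 2)(s - 2) / [-3] = -(1/3)s^2 + 4/3
L_2(s) = (s + 2)(s - 1) / [4] = (1/4)s^2 + (1/4)s - 1/2
P(s) = (-8)·L_0 + 1·L_1 + (-5)·L_2
Only the coefficient of s^2 is needed; take it from each L_i and combine:
(-8)·(1/12) + 1·(-1/3) + (-5)·(1/4) = -9/4

-9/4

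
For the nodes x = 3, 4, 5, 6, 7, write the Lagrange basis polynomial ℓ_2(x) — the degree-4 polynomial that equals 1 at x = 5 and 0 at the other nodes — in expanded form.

ℓ_2(x) = (x - 3)(x - 4)(x - 6)(x - 7) / [(2)·(1)·(-1)·(-2)]
       = (x^4 - 20x^3 + 145x^2 - 450x + 504) / (4)

ℓ_2(x) = (1/4)x^4 - 5x^3 + (145/4)x^2 - (225/2)x + 126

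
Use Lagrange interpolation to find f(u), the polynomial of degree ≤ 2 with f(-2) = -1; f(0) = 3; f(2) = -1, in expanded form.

f(u) = -u^2 + 3

Build the Lagrange basis polynomials:
L_0(u) = u(u - 2) / [8] = (1/8)u^2 - (1/4)u
L_1(u) = (u + 2)(u - 2) / [-4] = -(1/4)u^2 + 1
L_2(u) = (u + 2)u / [8] = (1/8)u^2 + (1/4)u
f(u) = (-1)·L_0 + 3·L_1 + (-1)·L_2
  (-1)·L_0(u) = -(1/8)u^2 + (1/4)u
  3·L_1(u) = -(3/4)u^2 + 3
  (-1)·L_2(u) = -(1/8)u^2 - (1/4)u
Adding term by term: -u^2 + 3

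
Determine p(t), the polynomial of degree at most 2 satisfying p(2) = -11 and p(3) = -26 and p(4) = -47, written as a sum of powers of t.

p(t) = -3t^2 + 1

Build the Lagrange basis polynomials:
L_0(t) = (t - 3)(t - 4) / [2] = (1/2)t^2 - (7/2)t + 6
L_1(t) = (t - 2)(t - 4) / [-1] = -t^2 + 6t - 8
L_2(t) = (t - 2)(t - 3) / [2] = (1/2)t^2 - (5/2)t + 3
p(t) = (-11)·L_0 + (-26)·L_1 + (-47)·L_2
  (-11)·L_0(t) = -(11/2)t^2 + (77/2)t - 66
  (-26)·L_1(t) = 26t^2 - 156t + 208
  (-47)·L_2(t) = -(47/2)t^2 + (235/2)t - 141
Adding term by term: -3t^2 + 1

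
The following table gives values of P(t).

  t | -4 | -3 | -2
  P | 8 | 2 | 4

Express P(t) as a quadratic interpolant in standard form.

P(t) = 4t^2 + 22t + 32

L_0(t) = (t + 3)(t + 2) / [2] = (1/2)t^2 + (5/2)t + 3
L_1(t) = (t + 4)(t + 2) / [-1] = -t^2 - 6t - 8
L_2(t) = (t + 4)(t + 3) / [2] = (1/2)t^2 + (7/2)t + 6
P(t) = 8·L_0 + 2·L_1 + 4·L_2
  8·L_0(t) = 4t^2 + 20t + 24
  2·L_1(t) = -2t^2 - 12t - 16
  4·L_2(t) = 2t^2 + 14t + 24
Adding term by term: 4t^2 + 22t + 32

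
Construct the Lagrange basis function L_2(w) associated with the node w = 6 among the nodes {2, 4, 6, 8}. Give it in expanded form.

L_2(w) = (w - 2)(w - 4)(w - 8) / [(4)·(2)·(-2)]
       = (w^3 - 14w^2 + 56w - 64) / (-16)

L_2(w) = -(1/16)w^3 + (7/8)w^2 - (7/2)w + 4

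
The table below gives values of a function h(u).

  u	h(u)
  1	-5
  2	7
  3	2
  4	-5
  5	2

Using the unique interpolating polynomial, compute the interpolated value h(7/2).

L_0(7/2) = (3/2)·(1/2)·(-1/2)·(-3/2)/[(-1)·(-2)·(-3)·(-4)] = 3/128
L_1(7/2) = (5/2)·(1/2)·(-1/2)·(-3/2)/[(1)·(-1)·(-2)·(-3)] = -5/32
L_2(7/2) = (5/2)·(3/2)·(-1/2)·(-3/2)/[(2)·(1)·(-1)·(-2)] = 45/64
L_3(7/2) = (5/2)·(3/2)·(1/2)·(-3/2)/[(3)·(2)·(1)·(-1)] = 15/32
L_4(7/2) = (5/2)·(3/2)·(1/2)·(-1/2)/[(4)·(3)·(2)·(1)] = -5/128
Sum: (-5)·(3/128) + 7·(-5/32) + 2·(45/64) + (-5)·(15/32) + 2·(-5/128) = -285/128

-285/128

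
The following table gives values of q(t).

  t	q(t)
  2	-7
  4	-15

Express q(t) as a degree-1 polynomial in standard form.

L_0(t) = (t - 4) / [-2] = -(1/2)t + 2
L_1(t) = (t - 2) / [2] = (1/2)t - 1
q(t) = (-7)·L_0 + (-15)·L_1
  (-7)·L_0(t) = (7/2)t - 14
  (-15)·L_1(t) = -(15/2)t + 15
Adding term by term: -4t + 1

q(t) = -4t + 1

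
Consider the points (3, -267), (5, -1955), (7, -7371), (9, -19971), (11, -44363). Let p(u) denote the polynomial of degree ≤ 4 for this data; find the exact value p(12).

-62736

Evaluate each Lagrange basis at u = 12:
L_0(12) = (7)·(5)·(3)·(1)/[(-2)·(-4)·(-6)·(-8)] = 35/128
L_1(12) = (9)·(5)·(3)·(1)/[(2)·(-2)·(-4)·(-6)] = -45/32
L_2(12) = (9)·(7)·(3)·(1)/[(4)·(2)·(-2)·(-4)] = 189/64
L_3(12) = (9)·(7)·(5)·(1)/[(6)·(4)·(2)·(-2)] = -105/32
L_4(12) = (9)·(7)·(5)·(3)/[(8)·(6)·(4)·(2)] = 315/128
Sum: (-267)·(35/128) + (-1955)·(-45/32) + (-7371)·(189/64) + (-19971)·(-105/32) + (-44363)·(315/128) = -62736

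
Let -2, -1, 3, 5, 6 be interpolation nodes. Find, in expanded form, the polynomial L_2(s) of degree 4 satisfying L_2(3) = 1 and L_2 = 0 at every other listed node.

L_2(s) = (1/120)s^4 - (1/15)s^3 - (1/120)s^2 + (17/30)s + 1/2

L_2(s) = (s + 2)(s + 1)(s - 5)(s - 6) / [(5)·(4)·(-2)·(-3)]
       = (s^4 - 8s^3 - s^2 + 68s + 60) / (120)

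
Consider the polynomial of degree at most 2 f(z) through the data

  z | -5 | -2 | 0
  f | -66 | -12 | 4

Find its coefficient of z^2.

Build the Lagrange basis polynomials:
L_0(z) = (z + 2)z / [15] = (1/15)z^2 + (2/15)z
L_1(z) = (z + 5)z / [-6] = -(1/6)z^2 - (5/6)z
L_2(z) = (z + 5)(z + 2) / [10] = (1/10)z^2 + (7/10)z + 1
f(z) = (-66)·L_0 + (-12)·L_1 + 4·L_2
Only the coefficient of z^2 is needed; take it from each L_i and combine:
(-66)·(1/15) + (-12)·(-1/6) + 4·(1/10) = -2

-2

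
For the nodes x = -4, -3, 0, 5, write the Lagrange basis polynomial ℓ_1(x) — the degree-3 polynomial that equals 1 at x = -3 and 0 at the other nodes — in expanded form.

ℓ_1(x) = (x + 4)x(x - 5) / [(1)·(-3)·(-8)]
       = (x^3 - x^2 - 20x) / (24)

ℓ_1(x) = (1/24)x^3 - (1/24)x^2 - (5/6)x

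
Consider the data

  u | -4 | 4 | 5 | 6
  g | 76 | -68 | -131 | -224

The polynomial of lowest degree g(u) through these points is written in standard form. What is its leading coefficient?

-1

The leading coefficient equals the top divided difference g[-4,4,5,6].
g[-4,4] = (-68 - 76) / (4 - (-4)) = -18
g[4,5] = (-131 - (-68)) / (5 - 4) = -63
g[5,6] = (-224 - (-131)) / (6 - 5) = -93
g[-4,4,5] = (-63 - (-18)) / (5 - (-4)) = -5
g[4,5,6] = (-93 - (-63)) / (6 - 4) = -15
g[-4,4,5,6] = (-15 - (-5)) / (6 - (-4)) = -1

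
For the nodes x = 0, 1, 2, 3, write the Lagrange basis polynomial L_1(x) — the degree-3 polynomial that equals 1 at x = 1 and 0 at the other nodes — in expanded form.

L_1(x) = (1/2)x^3 - (5/2)x^2 + 3x

L_1(x) = x(x - 2)(x - 3) / [(1)·(-1)·(-2)]
       = (x^3 - 5x^2 + 6x) / (2)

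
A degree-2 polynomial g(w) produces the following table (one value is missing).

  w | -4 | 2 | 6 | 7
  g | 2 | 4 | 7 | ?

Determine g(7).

The 3 known values determine g uniquely (degree ≤ 2).
L_0(7) = (5)·(1)/[(-6)·(-10)] = 1/12
L_1(7) = (11)·(1)/[(6)·(-4)] = -11/24
L_2(7) = (11)·(5)/[(10)·(4)] = 11/8
Sum: 2·(1/12) + 4·(-11/24) + 7·(11/8) = 191/24

191/24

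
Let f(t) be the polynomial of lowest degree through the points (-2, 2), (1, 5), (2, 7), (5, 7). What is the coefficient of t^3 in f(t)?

The leading coefficient equals the top divided difference f[-2,1,2,5].
f[-2,1] = (5 - 2) / (1 - (-2)) = 1
f[1,2] = (7 - 5) / (2 - 1) = 2
f[2,5] = (7 - 7) / (5 - 2) = 0
f[-2,1,2] = (2 - 1) / (2 - (-2)) = 1/4
f[1,2,5] = (0 - 2) / (5 - 1) = -1/2
f[-2,1,2,5] = (-1/2 - 1/4) / (5 - (-2)) = -3/28

-3/28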